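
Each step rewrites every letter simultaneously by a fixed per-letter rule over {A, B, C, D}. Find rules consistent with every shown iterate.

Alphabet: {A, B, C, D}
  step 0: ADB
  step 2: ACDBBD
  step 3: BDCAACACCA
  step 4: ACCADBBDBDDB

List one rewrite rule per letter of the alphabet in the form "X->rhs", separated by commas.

A->B, B->AC, C->D, D->CA

  step 3 ⇒ step 4: BDCAACACCA ⇒ AC·CA·D·B·B·D·B·D·D·B
    A ↦ B
    B ↦ AC
    C ↦ D
    D ↦ CA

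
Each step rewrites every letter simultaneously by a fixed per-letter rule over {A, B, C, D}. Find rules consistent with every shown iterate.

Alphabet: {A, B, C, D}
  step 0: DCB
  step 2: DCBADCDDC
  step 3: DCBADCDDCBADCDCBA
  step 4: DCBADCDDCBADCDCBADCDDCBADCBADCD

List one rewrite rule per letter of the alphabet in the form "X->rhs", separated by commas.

A->CD, B->D, C->BA, D->DC

  step 3 ⇒ step 4: DCBADCDDCBADCDCBA ⇒ DC·BA·D·CD·DC·BA·DC·DC·BA·D·CD·DC·BA·DC·BA·D·CD
    A ↦ CD
    B ↦ D
    C ↦ BA
    D ↦ DC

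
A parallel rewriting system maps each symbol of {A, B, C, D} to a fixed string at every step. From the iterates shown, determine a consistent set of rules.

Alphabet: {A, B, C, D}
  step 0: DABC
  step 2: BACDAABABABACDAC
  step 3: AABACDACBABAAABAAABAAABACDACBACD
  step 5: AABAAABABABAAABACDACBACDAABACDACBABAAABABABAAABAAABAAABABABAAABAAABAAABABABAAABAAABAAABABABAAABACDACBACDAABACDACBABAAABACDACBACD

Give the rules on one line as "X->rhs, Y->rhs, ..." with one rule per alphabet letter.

  step 2 ⇒ step 3: BACDAABABABACDAC ⇒ AA·BA·CD·AC·BA·BA·AA·BA·AA·BA·AA·BA·CD·AC·BA·CD
    A ↦ BA
    B ↦ AA
    C ↦ CD
    D ↦ AC

A->BA, B->AA, C->CD, D->AC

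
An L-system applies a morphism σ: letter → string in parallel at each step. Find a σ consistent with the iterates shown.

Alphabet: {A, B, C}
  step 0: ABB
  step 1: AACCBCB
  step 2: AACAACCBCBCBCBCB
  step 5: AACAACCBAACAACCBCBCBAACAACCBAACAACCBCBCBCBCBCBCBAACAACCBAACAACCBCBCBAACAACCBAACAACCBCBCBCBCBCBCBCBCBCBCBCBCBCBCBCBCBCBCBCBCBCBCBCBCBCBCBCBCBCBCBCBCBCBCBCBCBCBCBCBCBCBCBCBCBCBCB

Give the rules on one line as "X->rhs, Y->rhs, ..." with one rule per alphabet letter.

A->AAC, B->CB, C->CB

  step 1 ⇒ step 2: AACCBCB ⇒ AAC·AAC·CB·CB·CB·CB·CB
    A ↦ AAC
    B ↦ CB
    C ↦ CB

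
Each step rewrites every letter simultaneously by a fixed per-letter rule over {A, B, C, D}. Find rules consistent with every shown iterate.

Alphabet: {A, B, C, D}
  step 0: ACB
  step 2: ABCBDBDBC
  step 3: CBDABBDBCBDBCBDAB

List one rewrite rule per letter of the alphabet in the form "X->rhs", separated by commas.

A->C, B->BD, C->AB, D->BC

  step 2 ⇒ step 3: ABCBDBDBC ⇒ C·BD·AB·BD·BC·BD·BC·BD·AB
    A ↦ C
    B ↦ BD
    C ↦ AB
    D ↦ BC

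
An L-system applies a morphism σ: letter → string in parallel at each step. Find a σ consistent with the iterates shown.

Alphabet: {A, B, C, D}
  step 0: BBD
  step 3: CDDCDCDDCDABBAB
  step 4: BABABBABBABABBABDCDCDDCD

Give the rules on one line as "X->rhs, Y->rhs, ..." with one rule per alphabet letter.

  step 3 ⇒ step 4: CDDCDCDDCDABBAB ⇒ B·AB·AB·B·AB·B·AB·AB·B·AB·D·CD·CD·D·CD
    A ↦ D
    B ↦ CD
    C ↦ B
    D ↦ AB

A->D, B->CD, C->B, D->AB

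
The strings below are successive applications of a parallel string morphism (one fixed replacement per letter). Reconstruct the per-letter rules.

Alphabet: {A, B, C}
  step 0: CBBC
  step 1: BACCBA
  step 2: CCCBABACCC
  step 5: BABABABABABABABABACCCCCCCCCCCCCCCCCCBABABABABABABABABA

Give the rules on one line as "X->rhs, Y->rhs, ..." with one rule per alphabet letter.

A->CC, B->C, C->BA

  step 1 ⇒ step 2: BACCBA ⇒ C·CC·BA·BA·C·CC
    A ↦ CC
    B ↦ C
    C ↦ BA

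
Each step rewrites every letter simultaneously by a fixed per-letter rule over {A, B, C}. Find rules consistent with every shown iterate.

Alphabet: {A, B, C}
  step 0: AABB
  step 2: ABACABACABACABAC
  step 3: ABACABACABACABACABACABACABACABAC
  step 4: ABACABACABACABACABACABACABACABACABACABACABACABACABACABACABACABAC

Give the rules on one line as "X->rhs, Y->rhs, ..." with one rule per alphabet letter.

  step 3 ⇒ step 4: ABACABACABACABACABACABACABACABAC ⇒ AB·AC·AB·AC·AB·AC·AB·AC·AB·AC·AB·AC·AB·AC·AB·AC·AB·AC·AB·AC·AB·AC·AB·AC·AB·AC·AB·AC·AB·AC·AB·AC
    A ↦ AB
    B ↦ AC
    C ↦ AC

A->AB, B->AC, C->AC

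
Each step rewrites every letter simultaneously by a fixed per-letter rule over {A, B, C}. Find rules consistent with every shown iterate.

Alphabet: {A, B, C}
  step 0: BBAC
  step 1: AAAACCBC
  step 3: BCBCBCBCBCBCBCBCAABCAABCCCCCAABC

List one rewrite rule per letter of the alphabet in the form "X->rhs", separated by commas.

  step 0 ⇒ step 1: BBAC ⇒ AA·AA·CC·BC
    A ↦ CC
    B ↦ AA
    C ↦ BC

A->CC, B->AA, C->BC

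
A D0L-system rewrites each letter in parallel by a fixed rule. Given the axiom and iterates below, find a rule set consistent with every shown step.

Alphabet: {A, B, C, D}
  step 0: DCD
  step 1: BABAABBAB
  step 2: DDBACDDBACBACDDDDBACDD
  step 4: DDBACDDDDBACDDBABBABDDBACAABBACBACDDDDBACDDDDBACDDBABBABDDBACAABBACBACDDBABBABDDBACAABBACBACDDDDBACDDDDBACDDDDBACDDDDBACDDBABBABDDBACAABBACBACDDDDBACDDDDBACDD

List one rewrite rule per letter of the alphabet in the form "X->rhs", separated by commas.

A->BAC, B->DD, C->AAB, D->BAB

  step 1 ⇒ step 2: BABAABBAB ⇒ DD·BAC·DD·BAC·BAC·DD·DD·BAC·DD
    A ↦ BAC
    B ↦ DD
  step 0 ⇒ step 1: DCD ⇒ BAB·AAB·BAB
    C ↦ AAB
  step 0 ⇒ step 1: DCD ⇒ BAB·AAB·BAB
    D ↦ BAB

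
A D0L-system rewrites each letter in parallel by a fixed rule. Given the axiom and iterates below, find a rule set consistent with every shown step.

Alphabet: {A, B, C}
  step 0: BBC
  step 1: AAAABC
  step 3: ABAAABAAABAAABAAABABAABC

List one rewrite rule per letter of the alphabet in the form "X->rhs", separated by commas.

A->AB, B->AA, C->BC

  step 0 ⇒ step 1: BBC ⇒ AA·AA·BC
    B ↦ AA
    C ↦ BC
    A ↦ AB  (constrained at step 1)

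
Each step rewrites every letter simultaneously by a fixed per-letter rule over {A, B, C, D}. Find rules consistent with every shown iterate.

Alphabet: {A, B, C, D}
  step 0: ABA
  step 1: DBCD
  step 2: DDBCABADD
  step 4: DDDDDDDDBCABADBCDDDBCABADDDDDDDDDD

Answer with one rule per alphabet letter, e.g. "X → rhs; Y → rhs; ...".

  step 1 ⇒ step 2: DBCD ⇒ DD·BC·ABA·DD
    B ↦ BC
    C ↦ ABA
    D ↦ DD
  step 0 ⇒ step 1: ABA ⇒ D·BC·D
    A ↦ D

A->D, B->BC, C->ABA, D->DD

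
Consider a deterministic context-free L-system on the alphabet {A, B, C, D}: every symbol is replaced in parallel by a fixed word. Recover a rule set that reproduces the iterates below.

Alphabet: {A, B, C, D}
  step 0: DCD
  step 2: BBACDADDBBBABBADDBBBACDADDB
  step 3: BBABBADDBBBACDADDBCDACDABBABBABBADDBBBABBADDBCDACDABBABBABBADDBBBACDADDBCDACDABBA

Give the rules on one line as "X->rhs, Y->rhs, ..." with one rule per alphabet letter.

  step 2 ⇒ step 3: BBACDADDBBBABBADDBBBACDADDB ⇒ BBA·BBA·DDB·BBA·CDA·DDB·CDA·CDA·BBA·BBA·BBA·DDB·BBA·BBA·DDB·CDA·CDA·BBA·BBA·BBA·DDB·BBA·CDA·DDB·CDA·CDA·BBA
    A ↦ DDB
    B ↦ BBA
    C ↦ BBA
    D ↦ CDA

A->DDB, B->BBA, C->BBA, D->CDA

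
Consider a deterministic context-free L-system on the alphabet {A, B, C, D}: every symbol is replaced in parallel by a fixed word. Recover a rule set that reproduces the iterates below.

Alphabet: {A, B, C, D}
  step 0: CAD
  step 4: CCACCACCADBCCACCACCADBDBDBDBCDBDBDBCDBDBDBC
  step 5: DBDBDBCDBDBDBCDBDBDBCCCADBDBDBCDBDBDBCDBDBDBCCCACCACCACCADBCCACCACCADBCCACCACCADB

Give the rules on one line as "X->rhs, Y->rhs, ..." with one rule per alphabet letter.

A->DBC, B->A, C->DB, D->CC

  step 4 ⇒ step 5: CCACCACCADBCCACCACCADBDBDBDBCDBDBDBCDBDBDBC ⇒ DB·DB·DBC·DB·DB·DBC·DB·DB·DBC·CC·A·DB·DB·DBC·DB·DB·DBC·DB·DB·DBC·CC·A·CC·A·CC·A·CC·A·DB·CC·A·CC·A·CC·A·DB·CC·A·CC·A·CC·A·DB
    A ↦ DBC
    B ↦ A
    C ↦ DB
    D ↦ CC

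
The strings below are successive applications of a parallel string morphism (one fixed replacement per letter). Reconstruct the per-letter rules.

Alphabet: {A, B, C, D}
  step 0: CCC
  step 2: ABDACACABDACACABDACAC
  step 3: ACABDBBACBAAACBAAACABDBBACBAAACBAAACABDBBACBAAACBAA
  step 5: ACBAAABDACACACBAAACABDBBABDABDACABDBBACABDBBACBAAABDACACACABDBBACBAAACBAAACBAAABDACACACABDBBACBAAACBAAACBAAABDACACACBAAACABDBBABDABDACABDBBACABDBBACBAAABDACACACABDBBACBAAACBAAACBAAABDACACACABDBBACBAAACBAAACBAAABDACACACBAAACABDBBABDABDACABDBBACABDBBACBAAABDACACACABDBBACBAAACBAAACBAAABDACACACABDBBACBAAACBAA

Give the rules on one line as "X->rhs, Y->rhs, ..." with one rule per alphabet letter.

A->AC, B->ABD, C->BAA, D->BB

  step 2 ⇒ step 3: ABDACACABDACACABDACAC ⇒ AC·ABD·BB·AC·BAA·AC·BAA·AC·ABD·BB·AC·BAA·AC·BAA·AC·ABD·BB·AC·BAA·AC·BAA
    A ↦ AC
    B ↦ ABD
    C ↦ BAA
    D ↦ BB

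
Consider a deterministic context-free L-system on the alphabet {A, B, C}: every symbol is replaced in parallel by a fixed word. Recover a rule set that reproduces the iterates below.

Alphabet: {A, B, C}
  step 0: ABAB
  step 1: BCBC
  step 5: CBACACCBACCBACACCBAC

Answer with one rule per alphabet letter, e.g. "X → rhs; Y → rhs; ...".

A->B, B->C, C->AC

  step 0 ⇒ step 1: ABAB ⇒ B·C·B·C
    A ↦ B
    B ↦ C
    C ↦ AC  (constrained at step 1)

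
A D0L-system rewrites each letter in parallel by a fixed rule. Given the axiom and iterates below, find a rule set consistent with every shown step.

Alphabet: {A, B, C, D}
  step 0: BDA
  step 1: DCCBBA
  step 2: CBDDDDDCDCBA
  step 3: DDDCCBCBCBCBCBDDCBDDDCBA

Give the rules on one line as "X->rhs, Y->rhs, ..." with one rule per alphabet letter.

A->BA, B->DC, C->DD, D->CB

  step 2 ⇒ step 3: CBDDDDDCDCBA ⇒ DD·DC·CB·CB·CB·CB·CB·DD·CB·DD·DC·BA
    A ↦ BA
    B ↦ DC
    C ↦ DD
    D ↦ CB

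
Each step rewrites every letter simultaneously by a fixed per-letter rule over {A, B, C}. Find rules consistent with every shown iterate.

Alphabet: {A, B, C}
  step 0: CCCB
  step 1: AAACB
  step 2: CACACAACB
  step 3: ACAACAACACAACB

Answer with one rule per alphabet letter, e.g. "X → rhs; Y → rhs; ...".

  step 2 ⇒ step 3: CACACAACB ⇒ A·CA·A·CA·A·CA·CA·A·CB
    A ↦ CA
    B ↦ CB
    C ↦ A

A->CA, B->CB, C->A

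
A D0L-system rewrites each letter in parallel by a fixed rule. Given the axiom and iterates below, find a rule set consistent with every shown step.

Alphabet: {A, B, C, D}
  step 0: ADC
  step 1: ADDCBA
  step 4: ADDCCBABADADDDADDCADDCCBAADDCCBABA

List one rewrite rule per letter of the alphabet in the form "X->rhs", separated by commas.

  step 0 ⇒ step 1: ADC ⇒ ADD·C·BA
    A ↦ ADD
    C ↦ BA
    D ↦ C
    B ↦ D  (constrained at step 1)

A->ADD, B->D, C->BA, D->C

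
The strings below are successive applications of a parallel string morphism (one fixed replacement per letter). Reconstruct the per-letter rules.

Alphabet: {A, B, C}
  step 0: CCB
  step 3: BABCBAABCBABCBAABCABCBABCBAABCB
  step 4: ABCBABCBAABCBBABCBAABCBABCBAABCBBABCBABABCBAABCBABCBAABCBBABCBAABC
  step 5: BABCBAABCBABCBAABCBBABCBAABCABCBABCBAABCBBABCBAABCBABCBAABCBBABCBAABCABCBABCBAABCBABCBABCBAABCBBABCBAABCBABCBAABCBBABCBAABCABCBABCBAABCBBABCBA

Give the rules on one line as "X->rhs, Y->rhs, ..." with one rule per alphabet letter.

A->B, B->ABC, C->BA

  step 4 ⇒ step 5: ABCBABCBAABCBBABCBAABCBABCBAABCBBABCBABABCBAABCBABCBAABCBBABCBAABC ⇒ B·ABC·BA·ABC·B·ABC·BA·ABC·B·B·ABC·BA·ABC·ABC·B·ABC·BA·ABC·B·B·ABC·BA·ABC·B·ABC·BA·ABC·B·B·ABC·BA·ABC·ABC·B·ABC·BA·ABC·B·ABC·B·ABC·BA·ABC·B·B·ABC·BA·ABC·B·ABC·BA·ABC·B·B·ABC·BA·ABC·ABC·B·ABC·BA·ABC·B·B·ABC·BA
    A ↦ B
    B ↦ ABC
    C ↦ BA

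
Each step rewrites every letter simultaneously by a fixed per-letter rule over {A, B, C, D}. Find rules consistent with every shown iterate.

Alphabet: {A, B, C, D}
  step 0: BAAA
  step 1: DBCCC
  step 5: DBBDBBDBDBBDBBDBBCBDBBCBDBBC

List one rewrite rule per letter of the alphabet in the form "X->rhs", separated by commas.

A->C, B->DB, C->DA, D->B

  step 0 ⇒ step 1: BAAA ⇒ DB·C·C·C
    A ↦ C
    B ↦ DB
    C ↦ DA  (constrained at step 1)
    D ↦ B  (constrained at step 1)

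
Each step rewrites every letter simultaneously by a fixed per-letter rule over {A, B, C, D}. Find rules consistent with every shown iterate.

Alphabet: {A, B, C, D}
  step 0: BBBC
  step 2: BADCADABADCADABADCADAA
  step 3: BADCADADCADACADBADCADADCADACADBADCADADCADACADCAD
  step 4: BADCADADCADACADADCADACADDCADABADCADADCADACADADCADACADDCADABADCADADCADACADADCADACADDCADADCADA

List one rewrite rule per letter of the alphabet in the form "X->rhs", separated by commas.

A->CAD, B->BAD, C->D, D->A

  step 3 ⇒ step 4: BADCADADCADACADBADCADADCADACADBADCADADCADACADCAD ⇒ BAD·CAD·A·D·CAD·A·CAD·A·D·CAD·A·CAD·D·CAD·A·BAD·CAD·A·D·CAD·A·CAD·A·D·CAD·A·CAD·D·CAD·A·BAD·CAD·A·D·CAD·A·CAD·A·D·CAD·A·CAD·D·CAD·A·D·CAD·A
    A ↦ CAD
    B ↦ BAD
    C ↦ D
    D ↦ A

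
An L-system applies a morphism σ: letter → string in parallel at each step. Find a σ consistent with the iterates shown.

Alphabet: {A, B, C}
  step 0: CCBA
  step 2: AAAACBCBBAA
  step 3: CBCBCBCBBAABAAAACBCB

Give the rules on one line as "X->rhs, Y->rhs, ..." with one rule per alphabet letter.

A->CB, B->AA, C->B

  step 2 ⇒ step 3: AAAACBCBBAA ⇒ CB·CB·CB·CB·B·AA·B·AA·AA·CB·CB
    A ↦ CB
    B ↦ AA
    C ↦ B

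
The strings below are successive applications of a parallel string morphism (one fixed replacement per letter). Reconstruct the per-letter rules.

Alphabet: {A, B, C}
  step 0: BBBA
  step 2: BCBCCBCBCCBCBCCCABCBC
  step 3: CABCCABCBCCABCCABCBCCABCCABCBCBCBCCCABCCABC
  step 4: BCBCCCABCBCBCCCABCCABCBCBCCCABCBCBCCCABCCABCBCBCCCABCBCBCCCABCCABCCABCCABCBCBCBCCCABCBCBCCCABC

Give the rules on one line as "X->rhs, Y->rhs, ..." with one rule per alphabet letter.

A->BCC, B->CA, C->BC

  step 3 ⇒ step 4: CABCCABCBCCABCCABCBCCABCCABCBCBCBCCCABCCABC ⇒ BC·BCC·CA·BC·BC·BCC·CA·BC·CA·BC·BC·BCC·CA·BC·BC·BCC·CA·BC·CA·BC·BC·BCC·CA·BC·BC·BCC·CA·BC·CA·BC·CA·BC·CA·BC·BC·BC·BCC·CA·BC·BC·BCC·CA·BC
    A ↦ BCC
    B ↦ CA
    C ↦ BC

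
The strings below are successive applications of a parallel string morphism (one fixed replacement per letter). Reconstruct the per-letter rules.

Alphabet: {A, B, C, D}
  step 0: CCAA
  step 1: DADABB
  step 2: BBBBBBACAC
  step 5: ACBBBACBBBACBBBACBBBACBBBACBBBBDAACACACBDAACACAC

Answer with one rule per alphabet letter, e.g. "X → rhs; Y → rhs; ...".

  step 1 ⇒ step 2: DADABB ⇒ BB·B·BB·B·AC·AC
    A ↦ B
    B ↦ AC
    D ↦ BB
  step 0 ⇒ step 1: CCAA ⇒ DA·DA·B·B
    C ↦ DA

A->B, B->AC, C->DA, D->BB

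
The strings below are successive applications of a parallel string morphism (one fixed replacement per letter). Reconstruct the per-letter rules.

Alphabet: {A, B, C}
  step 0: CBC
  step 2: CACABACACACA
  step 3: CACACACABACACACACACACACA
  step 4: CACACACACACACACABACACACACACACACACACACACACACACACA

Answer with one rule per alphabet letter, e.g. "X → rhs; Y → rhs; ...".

A->CA, B->BA, C->CA

  step 3 ⇒ step 4: CACACACABACACACACACACACA ⇒ CA·CA·CA·CA·CA·CA·CA·CA·BA·CA·CA·CA·CA·CA·CA·CA·CA·CA·CA·CA·CA·CA·CA·CA
    A ↦ CA
    B ↦ BA
    C ↦ CA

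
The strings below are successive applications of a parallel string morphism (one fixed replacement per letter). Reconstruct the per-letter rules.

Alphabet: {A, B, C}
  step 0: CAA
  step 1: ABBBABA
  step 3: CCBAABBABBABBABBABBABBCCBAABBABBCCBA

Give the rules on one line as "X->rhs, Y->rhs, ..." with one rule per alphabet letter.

A->BA, B->CC, C->ABB

  step 0 ⇒ step 1: CAA ⇒ ABB·BA·BA
    A ↦ BA
    C ↦ ABB
    B ↦ CC  (constrained at step 1)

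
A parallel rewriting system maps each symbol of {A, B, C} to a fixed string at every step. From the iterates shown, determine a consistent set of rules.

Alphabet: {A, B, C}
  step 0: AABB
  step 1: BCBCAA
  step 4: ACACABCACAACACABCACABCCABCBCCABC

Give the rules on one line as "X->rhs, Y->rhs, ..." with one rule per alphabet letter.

A->BC, B->A, C->CA

  step 0 ⇒ step 1: AABB ⇒ BC·BC·A·A
    A ↦ BC
    B ↦ A
    C ↦ CA  (constrained at step 1)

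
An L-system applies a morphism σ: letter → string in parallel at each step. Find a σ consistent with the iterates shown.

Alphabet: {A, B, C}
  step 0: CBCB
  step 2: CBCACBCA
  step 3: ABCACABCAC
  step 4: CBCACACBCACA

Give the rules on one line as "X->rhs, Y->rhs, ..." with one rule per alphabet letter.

  step 3 ⇒ step 4: ABCACABCAC ⇒ C·BC·A·C·A·C·BC·A·C·A
    A ↦ C
    B ↦ BC
    C ↦ A

A->C, B->BC, C->A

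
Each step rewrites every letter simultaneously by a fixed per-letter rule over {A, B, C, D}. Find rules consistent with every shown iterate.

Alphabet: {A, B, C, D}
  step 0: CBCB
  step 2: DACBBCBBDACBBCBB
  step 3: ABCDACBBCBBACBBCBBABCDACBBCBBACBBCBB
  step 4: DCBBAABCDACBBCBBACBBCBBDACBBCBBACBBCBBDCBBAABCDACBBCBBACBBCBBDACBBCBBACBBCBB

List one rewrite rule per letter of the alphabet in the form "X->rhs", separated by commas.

  step 3 ⇒ step 4: ABCDACBBCBBACBBCBBABCDACBBCBBACBBCBB ⇒ D·CBB·A·ABC·D·A·CBB·CBB·A·CBB·CBB·D·A·CBB·CBB·A·CBB·CBB·D·CBB·A·ABC·D·A·CBB·CBB·A·CBB·CBB·D·A·CBB·CBB·A·CBB·CBB
    A ↦ D
    B ↦ CBB
    C ↦ A
    D ↦ ABC

A->D, B->CBB, C->A, D->ABC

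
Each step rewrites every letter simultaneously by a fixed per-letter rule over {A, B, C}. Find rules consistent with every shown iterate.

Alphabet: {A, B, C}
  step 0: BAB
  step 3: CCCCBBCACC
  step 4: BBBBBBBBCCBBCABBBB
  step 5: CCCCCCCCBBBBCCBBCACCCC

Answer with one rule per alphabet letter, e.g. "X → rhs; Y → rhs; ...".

  step 4 ⇒ step 5: BBBBBBBBCCBBCABBBB ⇒ C·C·C·C·C·C·C·C·BB·BB·C·C·BB·CA·C·C·C·C
    A ↦ CA
    B ↦ C
    C ↦ BB

A->CA, B->C, C->BB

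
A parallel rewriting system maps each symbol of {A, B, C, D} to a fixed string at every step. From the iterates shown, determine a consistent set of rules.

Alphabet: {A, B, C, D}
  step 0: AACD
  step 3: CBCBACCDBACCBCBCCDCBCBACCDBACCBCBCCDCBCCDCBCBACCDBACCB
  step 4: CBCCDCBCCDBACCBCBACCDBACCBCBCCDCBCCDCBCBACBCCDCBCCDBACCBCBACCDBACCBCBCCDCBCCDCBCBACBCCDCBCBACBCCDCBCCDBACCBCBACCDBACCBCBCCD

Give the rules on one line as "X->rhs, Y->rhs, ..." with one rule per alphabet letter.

A->BAC, B->CCD, C->CB, D->A

  step 3 ⇒ step 4: CBCBACCDBACCBCBCCDCBCBACCDBACCBCBCCDCBCCDCBCBACCDBACCB ⇒ CB·CCD·CB·CCD·BAC·CB·CB·A·CCD·BAC·CB·CB·CCD·CB·CCD·CB·CB·A·CB·CCD·CB·CCD·BAC·CB·CB·A·CCD·BAC·CB·CB·CCD·CB·CCD·CB·CB·A·CB·CCD·CB·CB·A·CB·CCD·CB·CCD·BAC·CB·CB·A·CCD·BAC·CB·CB·CCD
    A ↦ BAC
    B ↦ CCD
    C ↦ CB
    D ↦ A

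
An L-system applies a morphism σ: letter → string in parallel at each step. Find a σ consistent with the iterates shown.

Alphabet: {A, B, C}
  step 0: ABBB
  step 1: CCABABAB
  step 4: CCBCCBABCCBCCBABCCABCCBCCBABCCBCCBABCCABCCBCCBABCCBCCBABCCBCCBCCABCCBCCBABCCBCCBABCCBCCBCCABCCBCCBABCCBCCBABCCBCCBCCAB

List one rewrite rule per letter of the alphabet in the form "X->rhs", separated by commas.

A->CC, B->AB, C->CCB

  step 0 ⇒ step 1: ABBB ⇒ CC·AB·AB·AB
    A ↦ CC
    B ↦ AB
    C ↦ CCB  (constrained at step 1)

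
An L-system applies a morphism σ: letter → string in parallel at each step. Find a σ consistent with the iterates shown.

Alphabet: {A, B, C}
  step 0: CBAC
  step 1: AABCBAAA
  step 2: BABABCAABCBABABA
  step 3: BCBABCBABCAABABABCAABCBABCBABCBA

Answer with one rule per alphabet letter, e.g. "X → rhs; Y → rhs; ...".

A->BA, B->BC, C->AA

  step 2 ⇒ step 3: BABABCAABCBABABA ⇒ BC·BA·BC·BA·BC·AA·BA·BA·BC·AA·BC·BA·BC·BA·BC·BA
    A ↦ BA
    B ↦ BC
    C ↦ AA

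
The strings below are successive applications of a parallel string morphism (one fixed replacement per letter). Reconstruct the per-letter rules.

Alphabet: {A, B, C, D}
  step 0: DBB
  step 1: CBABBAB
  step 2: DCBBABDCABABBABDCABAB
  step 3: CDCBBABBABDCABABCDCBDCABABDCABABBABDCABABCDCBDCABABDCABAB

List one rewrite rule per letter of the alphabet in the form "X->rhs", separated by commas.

A->DCA, B->BAB, C->DCB, D->C

  step 2 ⇒ step 3: DCBBABDCABABBABDCABAB ⇒ C·DCB·BAB·BAB·DCA·BAB·C·DCB·DCA·BAB·DCA·BAB·BAB·DCA·BAB·C·DCB·DCA·BAB·DCA·BAB
    A ↦ DCA
    B ↦ BAB
    C ↦ DCB
    D ↦ C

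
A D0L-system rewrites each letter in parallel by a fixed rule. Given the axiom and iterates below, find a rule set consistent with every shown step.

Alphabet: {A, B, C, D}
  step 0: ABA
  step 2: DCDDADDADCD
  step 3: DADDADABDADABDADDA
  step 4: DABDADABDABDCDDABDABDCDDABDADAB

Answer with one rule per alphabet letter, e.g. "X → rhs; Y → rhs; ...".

  step 3 ⇒ step 4: DADDADABDADABDADDA ⇒ DA·B·DA·DA·B·DA·B·DCD·DA·B·DA·B·DCD·DA·B·DA·DA·B
    A ↦ B
    B ↦ DCD
    D ↦ DA
  step 2 ⇒ step 3: DCDDADDADCD ⇒ DA·D·DA·DA·B·DA·DA·B·DA·D·DA
    C ↦ D

A->B, B->DCD, C->D, D->DA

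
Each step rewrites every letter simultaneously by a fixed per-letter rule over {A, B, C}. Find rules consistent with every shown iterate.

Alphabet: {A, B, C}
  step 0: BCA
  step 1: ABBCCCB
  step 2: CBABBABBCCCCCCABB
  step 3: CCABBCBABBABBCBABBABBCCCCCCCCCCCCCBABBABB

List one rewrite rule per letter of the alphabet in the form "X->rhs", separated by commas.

A->CB, B->ABB, C->CC

  step 2 ⇒ step 3: CBABBABBCCCCCCABB ⇒ CC·ABB·CB·ABB·ABB·CB·ABB·ABB·CC·CC·CC·CC·CC·CC·CB·ABB·ABB
    A ↦ CB
    B ↦ ABB
    C ↦ CC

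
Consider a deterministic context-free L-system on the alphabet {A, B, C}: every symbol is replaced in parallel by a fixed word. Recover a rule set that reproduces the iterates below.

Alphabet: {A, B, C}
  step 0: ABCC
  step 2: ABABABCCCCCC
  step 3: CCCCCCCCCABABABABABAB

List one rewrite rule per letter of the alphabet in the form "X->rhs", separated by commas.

A->C, B->CC, C->AB

  step 2 ⇒ step 3: ABABABCCCCCC ⇒ C·CC·C·CC·C·CC·AB·AB·AB·AB·AB·AB
    A ↦ C
    B ↦ CC
    C ↦ AB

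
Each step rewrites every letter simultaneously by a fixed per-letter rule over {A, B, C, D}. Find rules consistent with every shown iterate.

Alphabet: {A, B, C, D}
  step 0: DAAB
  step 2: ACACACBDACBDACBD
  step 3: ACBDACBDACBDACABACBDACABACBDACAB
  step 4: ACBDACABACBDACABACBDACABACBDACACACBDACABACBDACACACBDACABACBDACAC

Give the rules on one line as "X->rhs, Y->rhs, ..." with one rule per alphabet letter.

A->AC, B->AC, C->BD, D->AB

  step 3 ⇒ step 4: ACBDACBDACBDACABACBDACABACBDACAB ⇒ AC·BD·AC·AB·AC·BD·AC·AB·AC·BD·AC·AB·AC·BD·AC·AC·AC·BD·AC·AB·AC·BD·AC·AC·AC·BD·AC·AB·AC·BD·AC·AC
    A ↦ AC
    B ↦ AC
    C ↦ BD
    D ↦ AB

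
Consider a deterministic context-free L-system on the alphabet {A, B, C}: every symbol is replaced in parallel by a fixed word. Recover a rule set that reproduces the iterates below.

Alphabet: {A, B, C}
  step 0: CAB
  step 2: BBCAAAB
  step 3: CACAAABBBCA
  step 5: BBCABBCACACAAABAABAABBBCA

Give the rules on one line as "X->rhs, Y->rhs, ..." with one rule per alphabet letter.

A->B, B->CA, C->AA

  step 2 ⇒ step 3: BBCAAAB ⇒ CA·CA·AA·B·B·B·CA
    A ↦ B
    B ↦ CA
    C ↦ AA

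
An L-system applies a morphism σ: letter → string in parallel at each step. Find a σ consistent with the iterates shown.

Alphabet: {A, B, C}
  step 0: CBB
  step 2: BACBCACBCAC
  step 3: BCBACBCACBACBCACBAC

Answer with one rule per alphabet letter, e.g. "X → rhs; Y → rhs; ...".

A->B, B->BC, C->AC

  step 2 ⇒ step 3: BACBCACBCAC ⇒ BC·B·AC·BC·AC·B·AC·BC·AC·B·AC
    A ↦ B
    B ↦ BC
    C ↦ AC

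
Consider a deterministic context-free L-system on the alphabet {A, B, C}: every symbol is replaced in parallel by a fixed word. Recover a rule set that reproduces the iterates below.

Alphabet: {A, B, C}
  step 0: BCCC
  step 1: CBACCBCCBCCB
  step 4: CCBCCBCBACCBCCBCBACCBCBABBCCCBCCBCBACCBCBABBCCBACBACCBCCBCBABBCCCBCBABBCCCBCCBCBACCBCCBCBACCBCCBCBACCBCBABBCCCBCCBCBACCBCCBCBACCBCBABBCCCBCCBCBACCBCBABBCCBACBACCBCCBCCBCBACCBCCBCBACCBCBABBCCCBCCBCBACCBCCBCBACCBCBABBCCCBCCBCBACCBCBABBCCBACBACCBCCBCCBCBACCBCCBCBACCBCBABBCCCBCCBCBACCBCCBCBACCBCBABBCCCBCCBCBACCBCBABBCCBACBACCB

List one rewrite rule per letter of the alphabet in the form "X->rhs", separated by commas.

A->BBC, B->CBA, C->CCB

  step 0 ⇒ step 1: BCCC ⇒ CBA·CCB·CCB·CCB
    B ↦ CBA
    C ↦ CCB
    A ↦ BBC  (constrained at step 1)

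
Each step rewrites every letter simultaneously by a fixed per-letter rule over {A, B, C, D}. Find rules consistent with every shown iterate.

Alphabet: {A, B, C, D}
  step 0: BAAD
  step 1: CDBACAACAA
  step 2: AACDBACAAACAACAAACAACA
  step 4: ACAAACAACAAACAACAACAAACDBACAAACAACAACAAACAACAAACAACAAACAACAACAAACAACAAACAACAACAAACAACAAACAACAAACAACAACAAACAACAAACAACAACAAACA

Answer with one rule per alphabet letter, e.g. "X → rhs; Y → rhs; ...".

A->ACA, B->CDB, C->A, D->A

  step 1 ⇒ step 2: CDBACAACAA ⇒ A·A·CDB·ACA·A·ACA·ACA·A·ACA·ACA
    A ↦ ACA
    B ↦ CDB
    C ↦ A
    D ↦ A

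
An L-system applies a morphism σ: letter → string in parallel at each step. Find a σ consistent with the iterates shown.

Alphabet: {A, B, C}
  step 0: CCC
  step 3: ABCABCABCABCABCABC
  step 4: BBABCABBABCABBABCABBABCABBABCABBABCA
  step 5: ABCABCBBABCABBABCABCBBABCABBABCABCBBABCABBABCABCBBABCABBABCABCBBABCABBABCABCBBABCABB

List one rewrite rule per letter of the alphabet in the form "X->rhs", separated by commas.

A->BB, B->ABC, C->A

  step 4 ⇒ step 5: BBABCABBABCABBABCABBABCABBABCABBABCA ⇒ ABC·ABC·BB·ABC·A·BB·ABC·ABC·BB·ABC·A·BB·ABC·ABC·BB·ABC·A·BB·ABC·ABC·BB·ABC·A·BB·ABC·ABC·BB·ABC·A·BB·ABC·ABC·BB·ABC·A·BB
    A ↦ BB
    B ↦ ABC
    C ↦ A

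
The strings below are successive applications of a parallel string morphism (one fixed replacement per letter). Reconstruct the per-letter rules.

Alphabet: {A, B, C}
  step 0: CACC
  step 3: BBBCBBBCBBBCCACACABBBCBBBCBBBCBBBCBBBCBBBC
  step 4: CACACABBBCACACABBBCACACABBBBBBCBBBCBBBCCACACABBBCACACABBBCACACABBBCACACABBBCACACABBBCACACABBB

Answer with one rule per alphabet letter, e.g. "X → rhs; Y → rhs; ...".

  step 3 ⇒ step 4: BBBCBBBCBBBCCACACABBBCBBBCBBBCBBBCBBBCBBBC ⇒ CA·CA·CA·BBB·CA·CA·CA·BBB·CA·CA·CA·BBB·BBB·C·BBB·C·BBB·C·CA·CA·CA·BBB·CA·CA·CA·BBB·CA·CA·CA·BBB·CA·CA·CA·BBB·CA·CA·CA·BBB·CA·CA·CA·BBB
    A ↦ C
    B ↦ CA
    C ↦ BBB

A->C, B->CA, C->BBB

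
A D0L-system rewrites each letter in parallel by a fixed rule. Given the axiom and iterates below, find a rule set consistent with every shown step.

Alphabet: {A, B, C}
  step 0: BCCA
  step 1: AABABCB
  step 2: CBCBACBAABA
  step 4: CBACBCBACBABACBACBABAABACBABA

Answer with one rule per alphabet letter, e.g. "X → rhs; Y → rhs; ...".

  step 1 ⇒ step 2: AABABCB ⇒ CB·CB·A·CB·A·AB·A
    A ↦ CB
    B ↦ A
    C ↦ AB

A->CB, B->A, C->AB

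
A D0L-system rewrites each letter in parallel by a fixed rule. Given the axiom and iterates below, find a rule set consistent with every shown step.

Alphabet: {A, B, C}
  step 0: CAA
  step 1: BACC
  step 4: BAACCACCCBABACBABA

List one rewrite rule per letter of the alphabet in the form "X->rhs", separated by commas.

A->C, B->AC, C->BA

  step 0 ⇒ step 1: CAA ⇒ BA·C·C
    A ↦ C
    C ↦ BA
    B ↦ AC  (constrained at step 1)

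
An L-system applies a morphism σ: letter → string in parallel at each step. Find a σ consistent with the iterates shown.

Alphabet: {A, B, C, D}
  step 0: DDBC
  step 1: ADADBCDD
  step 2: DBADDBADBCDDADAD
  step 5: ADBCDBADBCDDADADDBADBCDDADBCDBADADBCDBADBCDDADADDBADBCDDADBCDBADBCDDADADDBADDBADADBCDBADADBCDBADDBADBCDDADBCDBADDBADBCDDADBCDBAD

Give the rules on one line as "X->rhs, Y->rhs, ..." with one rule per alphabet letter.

  step 1 ⇒ step 2: ADADBCDD ⇒ DB·AD·DB·AD·BC·DD·AD·AD
    A ↦ DB
    B ↦ BC
    C ↦ DD
    D ↦ AD

A->DB, B->BC, C->DD, D->AD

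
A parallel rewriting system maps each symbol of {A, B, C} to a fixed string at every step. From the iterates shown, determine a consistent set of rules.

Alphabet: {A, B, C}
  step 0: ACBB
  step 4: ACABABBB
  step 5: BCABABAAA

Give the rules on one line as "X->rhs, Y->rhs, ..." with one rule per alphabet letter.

  step 4 ⇒ step 5: ACABABBB ⇒ B·CA·B·A·B·A·A·A
    A ↦ B
    B ↦ A
    C ↦ CA

A->B, B->A, C->CA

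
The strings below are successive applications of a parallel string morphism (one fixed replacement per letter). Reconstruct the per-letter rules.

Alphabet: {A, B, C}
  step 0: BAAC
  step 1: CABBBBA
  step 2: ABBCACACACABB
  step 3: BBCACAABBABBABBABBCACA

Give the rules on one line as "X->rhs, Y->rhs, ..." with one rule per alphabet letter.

  step 2 ⇒ step 3: ABBCACACACABB ⇒ BB·CA·CA·A·BB·A·BB·A·BB·A·BB·CA·CA
    A ↦ BB
    B ↦ CA
    C ↦ A

A->BB, B->CA, C->A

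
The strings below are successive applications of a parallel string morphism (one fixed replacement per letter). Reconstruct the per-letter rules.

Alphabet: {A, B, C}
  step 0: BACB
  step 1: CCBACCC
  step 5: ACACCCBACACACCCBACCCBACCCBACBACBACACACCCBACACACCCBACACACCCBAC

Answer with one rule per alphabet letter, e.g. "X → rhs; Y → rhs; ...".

A->B, B->CC, C->AC

  step 0 ⇒ step 1: BACB ⇒ CC·B·AC·CC
    A ↦ B
    B ↦ CC
    C ↦ AC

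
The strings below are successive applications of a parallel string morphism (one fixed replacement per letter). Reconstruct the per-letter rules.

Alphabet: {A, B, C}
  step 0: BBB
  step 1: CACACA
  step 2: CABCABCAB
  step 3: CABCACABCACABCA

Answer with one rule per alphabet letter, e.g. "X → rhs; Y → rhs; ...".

A->B, B->CA, C->CA

  step 2 ⇒ step 3: CABCABCAB ⇒ CA·B·CA·CA·B·CA·CA·B·CA
    A ↦ B
    B ↦ CA
    C ↦ CA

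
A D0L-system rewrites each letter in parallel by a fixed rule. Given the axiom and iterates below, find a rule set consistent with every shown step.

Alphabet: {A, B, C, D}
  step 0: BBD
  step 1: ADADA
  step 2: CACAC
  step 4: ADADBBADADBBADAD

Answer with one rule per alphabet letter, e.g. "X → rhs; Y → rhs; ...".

  step 1 ⇒ step 2: ADADA ⇒ C·A·C·A·C
    A ↦ C
    D ↦ A
  step 0 ⇒ step 1: BBD ⇒ AD·AD·A
    B ↦ AD
    C ↦ BB  (constrained at step 2)

A->C, B->AD, C->BB, D->A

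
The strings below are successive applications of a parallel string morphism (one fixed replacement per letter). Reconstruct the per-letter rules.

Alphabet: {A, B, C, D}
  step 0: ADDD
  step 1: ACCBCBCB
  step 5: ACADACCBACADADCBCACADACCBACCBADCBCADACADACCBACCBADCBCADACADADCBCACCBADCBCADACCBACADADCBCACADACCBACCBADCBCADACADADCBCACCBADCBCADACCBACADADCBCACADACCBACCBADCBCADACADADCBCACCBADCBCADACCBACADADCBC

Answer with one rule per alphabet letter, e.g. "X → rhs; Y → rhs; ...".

A->AC, B->CBC, C->AD, D->CB

  step 0 ⇒ step 1: ADDD ⇒ AC·CB·CB·CB
    A ↦ AC
    D ↦ CB
    B ↦ CBC  (constrained at step 1)
    C ↦ AD  (constrained at step 1)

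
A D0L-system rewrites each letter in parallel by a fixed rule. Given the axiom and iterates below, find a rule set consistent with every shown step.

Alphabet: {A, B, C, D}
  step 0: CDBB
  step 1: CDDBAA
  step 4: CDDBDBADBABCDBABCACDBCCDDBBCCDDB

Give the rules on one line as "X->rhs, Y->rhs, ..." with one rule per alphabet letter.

A->BC, B->A, C->CD, D->DB

  step 0 ⇒ step 1: CDBB ⇒ CD·DB·A·A
    B ↦ A
    C ↦ CD
    D ↦ DB
    A ↦ BC  (constrained at step 1)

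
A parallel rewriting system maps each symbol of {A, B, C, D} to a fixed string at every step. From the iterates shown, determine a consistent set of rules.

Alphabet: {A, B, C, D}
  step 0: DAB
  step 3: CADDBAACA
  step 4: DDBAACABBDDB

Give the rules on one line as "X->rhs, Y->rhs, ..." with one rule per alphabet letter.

  step 3 ⇒ step 4: CADDBAACA ⇒ DD·B·A·A·CA·B·B·DD·B
    A ↦ B
    B ↦ CA
    C ↦ DD
    D ↦ A

A->B, B->CA, C->DD, D->A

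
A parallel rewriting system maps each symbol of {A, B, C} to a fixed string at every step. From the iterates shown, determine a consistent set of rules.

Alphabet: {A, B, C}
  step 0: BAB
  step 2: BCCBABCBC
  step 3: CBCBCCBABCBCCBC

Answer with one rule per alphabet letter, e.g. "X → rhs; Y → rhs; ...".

  step 2 ⇒ step 3: BCCBABCBC ⇒ C·BC·BC·C·BAB·C·BC·C·BC
    A ↦ BAB
    B ↦ C
    C ↦ BC

A->BAB, B->C, C->BC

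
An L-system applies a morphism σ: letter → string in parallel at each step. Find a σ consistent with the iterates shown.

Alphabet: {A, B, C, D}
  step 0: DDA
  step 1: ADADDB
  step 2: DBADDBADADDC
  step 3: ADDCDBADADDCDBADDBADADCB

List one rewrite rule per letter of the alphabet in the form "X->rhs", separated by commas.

A->DB, B->DC, C->CB, D->AD

  step 2 ⇒ step 3: DBADDBADADDC ⇒ AD·DC·DB·AD·AD·DC·DB·AD·DB·AD·AD·CB
    A ↦ DB
    B ↦ DC
    C ↦ CB
    D ↦ AD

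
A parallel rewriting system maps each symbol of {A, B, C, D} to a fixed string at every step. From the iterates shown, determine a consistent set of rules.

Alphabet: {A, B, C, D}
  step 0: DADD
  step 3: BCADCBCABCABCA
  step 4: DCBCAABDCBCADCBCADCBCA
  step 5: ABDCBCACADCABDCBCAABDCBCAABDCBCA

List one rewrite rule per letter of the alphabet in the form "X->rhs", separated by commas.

  step 4 ⇒ step 5: DCBCAABDCBCADCBCADCBCA ⇒ A·B·DC·B·CA·CA·DC·A·B·DC·B·CA·A·B·DC·B·CA·A·B·DC·B·CA
    A ↦ CA
    B ↦ DC
    C ↦ B
    D ↦ A

A->CA, B->DC, C->B, D->A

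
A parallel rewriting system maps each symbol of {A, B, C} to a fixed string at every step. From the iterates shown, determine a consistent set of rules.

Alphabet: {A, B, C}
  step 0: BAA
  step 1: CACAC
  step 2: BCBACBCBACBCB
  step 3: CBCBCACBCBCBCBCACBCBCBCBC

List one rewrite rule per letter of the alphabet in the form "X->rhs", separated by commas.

  step 2 ⇒ step 3: BCBACBCBACBCB ⇒ C·BCB·C·AC·BCB·C·BCB·C·AC·BCB·C·BCB·C
    A ↦ AC
    B ↦ C
    C ↦ BCB

A->AC, B->C, C->BCB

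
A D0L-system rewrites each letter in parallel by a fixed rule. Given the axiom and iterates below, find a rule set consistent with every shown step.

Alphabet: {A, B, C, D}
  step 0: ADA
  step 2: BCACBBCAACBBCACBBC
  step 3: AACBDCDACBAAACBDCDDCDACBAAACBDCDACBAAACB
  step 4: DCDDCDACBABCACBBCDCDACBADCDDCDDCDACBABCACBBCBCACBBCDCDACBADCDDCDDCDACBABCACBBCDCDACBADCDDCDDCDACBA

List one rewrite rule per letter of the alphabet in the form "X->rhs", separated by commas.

  step 3 ⇒ step 4: AACBDCDACBAAACBDCDDCDACBAAACBDCDACBAAACB ⇒ DCD·DCD·ACB·A·BC·ACB·BC·DCD·ACB·A·DCD·DCD·DCD·ACB·A·BC·ACB·BC·BC·ACB·BC·DCD·ACB·A·DCD·DCD·DCD·ACB·A·BC·ACB·BC·DCD·ACB·A·DCD·DCD·DCD·ACB·A
    A ↦ DCD
    B ↦ A
    C ↦ ACB
    D ↦ BC

A->DCD, B->A, C->ACB, D->BC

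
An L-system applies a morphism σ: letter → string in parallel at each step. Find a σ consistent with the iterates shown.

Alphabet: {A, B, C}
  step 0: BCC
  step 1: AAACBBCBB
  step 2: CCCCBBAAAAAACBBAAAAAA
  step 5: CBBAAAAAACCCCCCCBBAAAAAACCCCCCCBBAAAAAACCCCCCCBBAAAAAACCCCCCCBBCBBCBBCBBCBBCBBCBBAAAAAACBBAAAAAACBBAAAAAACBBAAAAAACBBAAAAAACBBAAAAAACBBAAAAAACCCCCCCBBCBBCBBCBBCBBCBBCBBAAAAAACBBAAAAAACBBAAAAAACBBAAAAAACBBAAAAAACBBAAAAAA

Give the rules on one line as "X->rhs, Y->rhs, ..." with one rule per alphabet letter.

  step 1 ⇒ step 2: AAACBBCBB ⇒ C·C·C·CBB·AAA·AAA·CBB·AAA·AAA
    A ↦ C
    B ↦ AAA
    C ↦ CBB

A->C, B->AAA, C->CBB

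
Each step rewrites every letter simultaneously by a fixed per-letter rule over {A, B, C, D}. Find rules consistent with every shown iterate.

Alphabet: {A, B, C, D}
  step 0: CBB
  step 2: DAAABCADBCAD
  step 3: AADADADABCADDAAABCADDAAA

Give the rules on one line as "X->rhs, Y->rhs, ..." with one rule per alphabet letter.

  step 2 ⇒ step 3: DAAABCADBCAD ⇒ AA·DA·DA·DA·BC·AD·DA·AA·BC·AD·DA·AA
    A ↦ DA
    B ↦ BC
    C ↦ AD
    D ↦ AA

A->DA, B->BC, C->AD, D->AA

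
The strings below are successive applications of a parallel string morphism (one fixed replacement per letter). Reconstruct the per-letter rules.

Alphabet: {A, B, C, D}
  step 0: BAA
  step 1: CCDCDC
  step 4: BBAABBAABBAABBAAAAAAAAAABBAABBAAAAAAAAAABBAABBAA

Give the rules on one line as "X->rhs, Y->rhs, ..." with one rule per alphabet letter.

A->DC, B->CC, C->AA, D->BB

  step 0 ⇒ step 1: BAA ⇒ CC·DC·DC
    A ↦ DC
    B ↦ CC
    C ↦ AA  (constrained at step 1)
    D ↦ BB  (constrained at step 1)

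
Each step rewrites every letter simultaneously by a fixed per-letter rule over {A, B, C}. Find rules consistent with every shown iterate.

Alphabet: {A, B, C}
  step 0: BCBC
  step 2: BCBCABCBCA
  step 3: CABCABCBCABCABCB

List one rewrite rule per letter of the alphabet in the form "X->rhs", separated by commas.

  step 2 ⇒ step 3: BCBCABCBCA ⇒ CA·B·CA·B·CB·CA·B·CA·B·CB
    A ↦ CB
    B ↦ CA
    C ↦ B

A->CB, B->CA, C->B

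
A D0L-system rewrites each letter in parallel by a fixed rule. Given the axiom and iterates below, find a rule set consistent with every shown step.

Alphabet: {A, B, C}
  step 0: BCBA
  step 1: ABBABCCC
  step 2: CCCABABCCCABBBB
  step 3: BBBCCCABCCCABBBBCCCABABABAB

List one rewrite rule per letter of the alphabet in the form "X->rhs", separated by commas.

A->CCC, B->AB, C->B

  step 2 ⇒ step 3: CCCABABCCCABBBB ⇒ B·B·B·CCC·AB·CCC·AB·B·B·B·CCC·AB·AB·AB·AB
    A ↦ CCC
    B ↦ AB
    C ↦ B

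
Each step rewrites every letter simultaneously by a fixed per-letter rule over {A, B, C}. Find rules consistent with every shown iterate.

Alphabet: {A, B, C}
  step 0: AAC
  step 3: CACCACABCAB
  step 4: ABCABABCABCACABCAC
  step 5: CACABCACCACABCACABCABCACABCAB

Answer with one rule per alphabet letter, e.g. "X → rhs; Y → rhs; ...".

A->C, B->AC, C->AB

  step 4 ⇒ step 5: ABCABABCABCACABCAC ⇒ C·AC·AB·C·AC·C·AC·AB·C·AC·AB·C·AB·C·AC·AB·C·AB
    A ↦ C
    B ↦ AC
    C ↦ AB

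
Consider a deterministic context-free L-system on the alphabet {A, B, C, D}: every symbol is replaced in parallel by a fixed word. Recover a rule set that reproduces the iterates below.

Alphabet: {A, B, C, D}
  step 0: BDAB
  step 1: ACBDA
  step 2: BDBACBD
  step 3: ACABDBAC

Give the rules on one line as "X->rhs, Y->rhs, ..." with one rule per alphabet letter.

  step 2 ⇒ step 3: BDBACBD ⇒ A·C·A·BD·B·A·C
    A ↦ BD
    B ↦ A
    C ↦ B
    D ↦ C

A->BD, B->A, C->B, D->C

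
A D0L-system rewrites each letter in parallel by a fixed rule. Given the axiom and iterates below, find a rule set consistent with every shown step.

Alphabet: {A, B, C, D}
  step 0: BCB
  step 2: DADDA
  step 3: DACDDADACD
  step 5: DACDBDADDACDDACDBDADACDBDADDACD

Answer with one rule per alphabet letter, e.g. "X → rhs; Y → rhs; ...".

A->CD, B->D, C->B, D->DA

  step 2 ⇒ step 3: DADDA ⇒ DA·CD·DA·DA·CD
    A ↦ CD
    D ↦ DA
    B ↦ D  (constrained at step 0)
    C ↦ B  (constrained at step 0)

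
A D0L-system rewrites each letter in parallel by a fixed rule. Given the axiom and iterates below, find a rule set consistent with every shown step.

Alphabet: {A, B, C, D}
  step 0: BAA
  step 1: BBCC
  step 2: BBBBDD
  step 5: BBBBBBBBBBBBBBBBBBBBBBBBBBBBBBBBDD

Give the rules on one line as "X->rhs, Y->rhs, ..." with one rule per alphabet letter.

  step 1 ⇒ step 2: BBCC ⇒ BB·BB·D·D
    B ↦ BB
    C ↦ D
  step 0 ⇒ step 1: BAA ⇒ BB·C·C
    A ↦ C
    D ↦ A  (constrained at step 2)

A->C, B->BB, C->D, D->A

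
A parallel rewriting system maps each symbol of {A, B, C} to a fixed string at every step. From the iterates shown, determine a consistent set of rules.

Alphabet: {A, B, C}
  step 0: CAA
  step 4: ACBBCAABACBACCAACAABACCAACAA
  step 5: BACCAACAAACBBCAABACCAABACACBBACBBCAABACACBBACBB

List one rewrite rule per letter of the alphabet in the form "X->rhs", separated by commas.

A->B, B->CAA, C->AC

  step 4 ⇒ step 5: ACBBCAABACBACCAACAABACCAACAA ⇒ B·AC·CAA·CAA·AC·B·B·CAA·B·AC·CAA·B·AC·AC·B·B·AC·B·B·CAA·B·AC·AC·B·B·AC·B·B
    A ↦ B
    B ↦ CAA
    C ↦ AC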